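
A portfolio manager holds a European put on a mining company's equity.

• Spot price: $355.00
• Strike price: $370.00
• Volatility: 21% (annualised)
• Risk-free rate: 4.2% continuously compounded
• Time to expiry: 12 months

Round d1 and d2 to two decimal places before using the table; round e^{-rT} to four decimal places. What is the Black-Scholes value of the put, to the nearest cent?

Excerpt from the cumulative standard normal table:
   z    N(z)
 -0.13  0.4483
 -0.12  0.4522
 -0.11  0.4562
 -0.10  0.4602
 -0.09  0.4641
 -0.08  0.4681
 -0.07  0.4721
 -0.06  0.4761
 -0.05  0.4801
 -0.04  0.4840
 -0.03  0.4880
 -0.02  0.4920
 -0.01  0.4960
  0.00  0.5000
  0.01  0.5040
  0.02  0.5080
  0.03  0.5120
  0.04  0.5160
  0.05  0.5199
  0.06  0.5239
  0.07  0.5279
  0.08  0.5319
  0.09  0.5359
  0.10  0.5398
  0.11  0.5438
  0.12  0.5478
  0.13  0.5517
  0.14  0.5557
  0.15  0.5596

$29.57

σ√T = 0.21 × 1.0000 = 0.2100
d₁ = [ln(355/370) + (0.042 + ½·0.21²)·1] / (σ√T) = (-0.0414 + 0.0640) / 0.2100 = 0.1079 ≈ 0.11
d₂ = 0.1079 − 0.2100 = -0.1021 ≈ -0.10
exp(−rT) = exp(−0.042·1) = 0.9589
P = 370·0.9589·N(0.10) − 355·N(-0.11) = 370·0.9589·0.5398 − 355·0.4562 = 191.5173 − 161.9510 = 29.5663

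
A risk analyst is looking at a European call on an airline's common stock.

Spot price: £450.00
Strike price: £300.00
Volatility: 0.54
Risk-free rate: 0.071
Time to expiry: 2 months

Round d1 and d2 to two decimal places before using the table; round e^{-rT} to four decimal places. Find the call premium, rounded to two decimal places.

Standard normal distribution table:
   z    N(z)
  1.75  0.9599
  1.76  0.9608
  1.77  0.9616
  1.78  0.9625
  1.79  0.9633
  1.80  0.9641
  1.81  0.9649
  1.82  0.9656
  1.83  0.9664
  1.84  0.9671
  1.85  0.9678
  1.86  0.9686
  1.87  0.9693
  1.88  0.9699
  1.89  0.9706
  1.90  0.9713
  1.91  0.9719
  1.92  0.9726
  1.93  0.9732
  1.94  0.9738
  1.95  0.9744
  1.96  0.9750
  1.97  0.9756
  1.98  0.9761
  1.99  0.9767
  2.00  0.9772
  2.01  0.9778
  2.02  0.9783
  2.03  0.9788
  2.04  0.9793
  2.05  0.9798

£154.40

σ√T = 0.54·√0.1667 = 0.2205
ln(S/K) + (r + σ²/2)T = ln(450/300) + (0.071 + 0.54²/2)·0.1667 = 0.4055 + 0.0361 = 0.4416
d₁ = 0.4416 / 0.2205 = 2.0031 which rounds to 2.00
d₂ = d₁ − σ√T = 2.0031 − 0.2205 = 1.7827 which rounds to 1.78
exp(−rT) = exp(−0.071·0.1667) = 0.9882
C = 450·N(2.00) − 300·0.9882·N(1.78) = 450·0.9772 − 300·0.9882·0.9625 = 439.7400 − 285.3427 = 154.3973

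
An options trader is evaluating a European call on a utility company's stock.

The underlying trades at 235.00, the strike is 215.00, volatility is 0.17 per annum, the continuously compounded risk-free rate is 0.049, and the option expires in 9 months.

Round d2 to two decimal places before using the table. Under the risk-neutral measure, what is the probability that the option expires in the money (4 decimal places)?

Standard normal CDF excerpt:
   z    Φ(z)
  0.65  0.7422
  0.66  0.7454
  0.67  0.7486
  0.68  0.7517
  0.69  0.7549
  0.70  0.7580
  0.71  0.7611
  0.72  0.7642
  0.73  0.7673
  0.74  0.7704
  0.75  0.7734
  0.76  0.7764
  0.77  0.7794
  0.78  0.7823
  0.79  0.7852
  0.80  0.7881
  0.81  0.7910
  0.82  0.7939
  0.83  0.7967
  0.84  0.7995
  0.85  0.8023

0.7823

σ√T = 0.17·√0.75 = 0.1472
d₁ = [ln(235/215) + (0.049 + 0.17²/2)·0.75] / 0.1472 = [0.0889 + 0.0476] / 0.1472 = 0.9274 → 0.93
d₂ = d₁ − σ√T = 0.9274 − 0.1472 = 0.7802 → 0.78
Pr(exercise) under Q = N(d₂) = 0.7823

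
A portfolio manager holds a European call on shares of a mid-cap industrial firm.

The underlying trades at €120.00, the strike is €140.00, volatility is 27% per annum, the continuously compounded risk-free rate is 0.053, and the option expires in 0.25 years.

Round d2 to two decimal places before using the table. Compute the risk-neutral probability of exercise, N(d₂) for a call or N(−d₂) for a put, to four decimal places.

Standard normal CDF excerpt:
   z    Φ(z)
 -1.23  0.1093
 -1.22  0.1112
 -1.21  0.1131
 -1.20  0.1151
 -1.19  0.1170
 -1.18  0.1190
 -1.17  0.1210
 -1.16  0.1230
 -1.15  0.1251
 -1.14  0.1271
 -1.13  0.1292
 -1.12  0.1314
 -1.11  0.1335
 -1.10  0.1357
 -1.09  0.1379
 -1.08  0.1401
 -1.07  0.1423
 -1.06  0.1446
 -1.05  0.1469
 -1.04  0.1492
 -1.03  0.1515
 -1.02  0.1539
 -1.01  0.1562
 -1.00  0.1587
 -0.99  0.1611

0.1335

T = 0.25;  σ√T = 0.1350
d₁ = [ln(120/140) + (0.053 + 0.27²/2)·0.25] / 0.1350 = [-0.1542 + 0.0224] / 0.1350 = -0.9762 ≈ -0.98
d₂ = d₁ − σ√T = -0.9762 − 0.1350 = -1.1112 ≈ -1.11
Risk-neutral Pr[S_T > K] = N(d₂) = N(-1.11) = 0.1335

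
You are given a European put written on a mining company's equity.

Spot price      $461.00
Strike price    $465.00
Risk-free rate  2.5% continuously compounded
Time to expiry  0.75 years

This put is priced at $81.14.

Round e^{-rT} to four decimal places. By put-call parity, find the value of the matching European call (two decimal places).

$85.79

e^(−rT) = e^(−0.025·0.75) = 0.9814
Put-call parity: C − P = S − K·e^(−rT) = 461 − 465·0.9814 = 461 − 456.3510 = 4.6490
C = P + (C − P) = 81.14 + (4.6490) = 85.7890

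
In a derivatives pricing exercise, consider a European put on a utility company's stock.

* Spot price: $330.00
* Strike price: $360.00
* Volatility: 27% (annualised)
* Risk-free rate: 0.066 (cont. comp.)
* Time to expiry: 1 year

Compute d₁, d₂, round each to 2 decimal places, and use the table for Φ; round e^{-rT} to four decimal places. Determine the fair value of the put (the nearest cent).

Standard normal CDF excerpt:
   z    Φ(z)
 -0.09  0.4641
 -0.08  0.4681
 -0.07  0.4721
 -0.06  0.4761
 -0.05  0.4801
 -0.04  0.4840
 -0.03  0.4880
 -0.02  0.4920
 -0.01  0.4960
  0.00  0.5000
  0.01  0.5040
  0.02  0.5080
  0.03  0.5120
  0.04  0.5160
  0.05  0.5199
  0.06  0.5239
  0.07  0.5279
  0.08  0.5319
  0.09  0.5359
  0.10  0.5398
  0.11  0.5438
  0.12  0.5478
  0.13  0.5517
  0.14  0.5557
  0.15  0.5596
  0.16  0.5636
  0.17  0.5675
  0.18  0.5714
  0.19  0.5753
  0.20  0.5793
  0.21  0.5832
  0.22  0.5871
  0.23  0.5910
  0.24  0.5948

σ√T = 0.27·√1 = 0.2700
d₁ = [ln(330/360) + (0.066 + ½·0.27²)·1] / (σ√T) = (-0.0870 + 0.1025) / 0.2700 = 0.0572 ≈ 0.06
d₂ = 0.0572 − 0.2700 = -0.2128 ≈ -0.21
exp(−rT) = exp(−0.066·1) = 0.9361
N(−d₂) = N(0.21) = 0.5832;  N(−d₁) = N(-0.06) = 0.4761
P = 360·0.9361·0.5832 − 330·0.4761 = 196.5361 − 157.1130 = 39.4231

$39.42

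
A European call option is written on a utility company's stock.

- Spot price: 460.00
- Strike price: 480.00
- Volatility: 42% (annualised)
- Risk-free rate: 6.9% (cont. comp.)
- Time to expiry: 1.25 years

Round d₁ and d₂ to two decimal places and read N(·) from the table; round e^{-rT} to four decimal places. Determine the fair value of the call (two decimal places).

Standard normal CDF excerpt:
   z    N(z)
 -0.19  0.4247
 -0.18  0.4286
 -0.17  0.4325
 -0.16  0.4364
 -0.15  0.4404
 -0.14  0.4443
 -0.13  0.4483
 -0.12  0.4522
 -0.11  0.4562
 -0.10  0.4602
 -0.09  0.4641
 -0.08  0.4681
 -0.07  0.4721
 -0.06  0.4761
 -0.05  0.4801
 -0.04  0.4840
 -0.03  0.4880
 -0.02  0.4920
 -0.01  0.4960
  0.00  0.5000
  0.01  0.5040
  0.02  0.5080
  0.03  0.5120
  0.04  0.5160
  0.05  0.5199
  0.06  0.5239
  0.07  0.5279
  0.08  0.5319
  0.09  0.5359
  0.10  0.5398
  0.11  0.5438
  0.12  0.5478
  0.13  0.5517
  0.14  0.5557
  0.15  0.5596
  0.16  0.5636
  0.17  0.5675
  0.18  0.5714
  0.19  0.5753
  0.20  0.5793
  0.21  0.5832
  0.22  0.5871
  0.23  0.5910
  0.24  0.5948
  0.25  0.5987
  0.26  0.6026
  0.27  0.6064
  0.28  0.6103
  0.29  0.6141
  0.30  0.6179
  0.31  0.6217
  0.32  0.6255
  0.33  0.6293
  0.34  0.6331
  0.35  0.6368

T = 1.25;  σ√T = 0.4696
d₁ = [ln(460/480) + (0.069 + ½·0.42²)·1.25] / (σ√T) = (-0.0426 + 0.1965) / 0.4696 = 0.3278 which rounds to 0.33
d₂ = 0.3278 − 0.4696 = -0.1417 which rounds to -0.14
exp(−rT) = exp(−0.069·1.25) = 0.9174
N(d₁) = N(0.33) = 0.6293;  N(d₂) = N(-0.14) = 0.4443
C = 460·0.6293 − 480·0.9174·0.4443 = 289.4780 − 195.6484 = 93.8296

93.83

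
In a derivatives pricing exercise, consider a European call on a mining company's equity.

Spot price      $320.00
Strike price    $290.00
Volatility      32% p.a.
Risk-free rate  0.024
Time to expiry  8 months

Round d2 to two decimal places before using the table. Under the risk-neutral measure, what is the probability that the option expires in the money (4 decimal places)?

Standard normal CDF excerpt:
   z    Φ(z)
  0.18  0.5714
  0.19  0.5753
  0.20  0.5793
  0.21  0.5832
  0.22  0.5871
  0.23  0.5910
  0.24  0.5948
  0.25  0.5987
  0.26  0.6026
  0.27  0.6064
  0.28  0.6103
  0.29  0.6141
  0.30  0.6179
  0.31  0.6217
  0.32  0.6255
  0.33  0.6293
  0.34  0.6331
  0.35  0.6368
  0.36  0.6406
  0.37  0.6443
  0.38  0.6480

0.6217

σ√T = 0.32 × 0.8165 = 0.2613
ln(S/K) + (r + σ²/2)T = ln(320/290) + (0.024 + 0.32²/2)·0.6667 = 0.0984 + 0.0501 = 0.1486
d₁ = 0.1486 / 0.2613 = 0.5686 ⇒ 0.57
d₂ = d₁ − σ√T = 0.5686 − 0.2613 = 0.3074 ⇒ 0.31
Risk-neutral Pr[S_T > K] = N(d₂) = N(0.31) = 0.6217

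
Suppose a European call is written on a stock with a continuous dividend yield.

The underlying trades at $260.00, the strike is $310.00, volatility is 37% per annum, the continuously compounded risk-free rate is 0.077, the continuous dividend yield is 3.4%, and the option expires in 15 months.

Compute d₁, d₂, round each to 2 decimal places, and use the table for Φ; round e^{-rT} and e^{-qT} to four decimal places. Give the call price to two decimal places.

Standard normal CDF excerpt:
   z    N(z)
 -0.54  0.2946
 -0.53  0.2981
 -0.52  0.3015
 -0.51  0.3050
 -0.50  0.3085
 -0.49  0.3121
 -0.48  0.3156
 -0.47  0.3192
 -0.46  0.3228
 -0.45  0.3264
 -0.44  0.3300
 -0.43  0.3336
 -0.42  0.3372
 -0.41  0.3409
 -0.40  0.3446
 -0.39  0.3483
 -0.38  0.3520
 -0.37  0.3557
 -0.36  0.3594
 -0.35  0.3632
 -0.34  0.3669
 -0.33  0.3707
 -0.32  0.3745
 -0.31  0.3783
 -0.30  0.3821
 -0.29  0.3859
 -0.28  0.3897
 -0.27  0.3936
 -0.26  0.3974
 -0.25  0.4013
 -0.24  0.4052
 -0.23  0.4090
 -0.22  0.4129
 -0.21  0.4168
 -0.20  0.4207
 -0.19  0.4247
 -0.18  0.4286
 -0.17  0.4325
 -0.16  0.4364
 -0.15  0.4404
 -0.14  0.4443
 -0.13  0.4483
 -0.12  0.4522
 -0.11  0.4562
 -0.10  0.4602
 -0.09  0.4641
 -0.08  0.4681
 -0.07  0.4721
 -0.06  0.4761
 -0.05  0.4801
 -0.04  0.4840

σ√T = 0.37 × 1.1180 = 0.4137
d₁ = [ln(260/310) + (0.077 − 0.034 + ½·0.37²)·1.25] / (σ√T) = (-0.1759 + 0.1393) / 0.4137 = -0.0884 → -0.09
d₂ = -0.0884 − 0.4137 = -0.5021 → -0.50
e^(−qT) = e^(−0.034·1.25) = 0.9584;  e^(−rT) = e^(−0.077·1.25) = 0.9082
N(d₁) = N(-0.09) = 0.4641;  N(d₂) = N(-0.50) = 0.3085
C = 260·0.9584·0.4641 − 310·0.9082·0.3085 = 115.6463 − 86.8557 = 28.7906

$28.79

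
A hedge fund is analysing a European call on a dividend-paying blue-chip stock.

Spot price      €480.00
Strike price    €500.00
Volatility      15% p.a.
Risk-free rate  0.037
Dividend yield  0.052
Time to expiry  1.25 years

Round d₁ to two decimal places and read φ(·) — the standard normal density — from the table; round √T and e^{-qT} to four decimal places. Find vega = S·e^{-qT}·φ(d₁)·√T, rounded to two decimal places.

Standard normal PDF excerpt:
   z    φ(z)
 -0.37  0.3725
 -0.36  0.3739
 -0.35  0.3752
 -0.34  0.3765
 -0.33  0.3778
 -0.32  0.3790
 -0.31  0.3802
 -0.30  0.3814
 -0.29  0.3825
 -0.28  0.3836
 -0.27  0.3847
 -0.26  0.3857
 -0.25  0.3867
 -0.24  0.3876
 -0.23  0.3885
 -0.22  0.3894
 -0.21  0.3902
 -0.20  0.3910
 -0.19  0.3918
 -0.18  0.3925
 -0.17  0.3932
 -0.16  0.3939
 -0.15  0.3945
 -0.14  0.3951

σ√T = 0.15·√1.25 = 0.1677
ln(S/K) + (r − q + σ²/2)T = ln(480/500) + (0.037 − 0.052 + 0.15²/2)·1.25 = -0.0408 − 0.0047 = -0.0455
d₁ = -0.0455 / 0.1677 = -0.2714 → -0.27
√T = √1.25 = 1.1180
φ(d₁) = φ(-0.27) = 0.3847
exp(−qT) = exp(−0.052·1.25) = 0.9371
vega = S·exp(−qT)·φ(d₁)·√T = 480·0.9371·0.3847·1.1180 = 193.4600
(Call and put vega coincide under Black-Scholes.)

193.46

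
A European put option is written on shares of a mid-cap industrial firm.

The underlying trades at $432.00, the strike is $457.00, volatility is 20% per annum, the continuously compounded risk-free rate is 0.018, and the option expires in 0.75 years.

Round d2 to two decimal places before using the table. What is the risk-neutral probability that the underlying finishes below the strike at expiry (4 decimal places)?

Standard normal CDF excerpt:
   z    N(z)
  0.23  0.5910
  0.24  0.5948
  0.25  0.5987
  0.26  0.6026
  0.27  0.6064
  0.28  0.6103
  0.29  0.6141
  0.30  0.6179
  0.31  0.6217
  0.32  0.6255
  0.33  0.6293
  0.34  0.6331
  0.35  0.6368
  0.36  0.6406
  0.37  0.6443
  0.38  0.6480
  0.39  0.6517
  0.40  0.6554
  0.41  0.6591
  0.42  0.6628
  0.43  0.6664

0.6293

T = 0.75;  σ√T = 0.1732
ln(S/K) + (r + σ²/2)T = ln(432/457) + (0.018 + 0.2²/2)·0.75 = -0.0563 + 0.0285 = -0.0278
d₁ = -0.0278 / 0.1732 = -0.1603 which rounds to -0.16
d₂ = d₁ − σ√T = -0.1603 − 0.1732 = -0.3335 which rounds to -0.33
Risk-neutral Pr[S_T < K] = N(−d₂) = N(0.33) = 0.6293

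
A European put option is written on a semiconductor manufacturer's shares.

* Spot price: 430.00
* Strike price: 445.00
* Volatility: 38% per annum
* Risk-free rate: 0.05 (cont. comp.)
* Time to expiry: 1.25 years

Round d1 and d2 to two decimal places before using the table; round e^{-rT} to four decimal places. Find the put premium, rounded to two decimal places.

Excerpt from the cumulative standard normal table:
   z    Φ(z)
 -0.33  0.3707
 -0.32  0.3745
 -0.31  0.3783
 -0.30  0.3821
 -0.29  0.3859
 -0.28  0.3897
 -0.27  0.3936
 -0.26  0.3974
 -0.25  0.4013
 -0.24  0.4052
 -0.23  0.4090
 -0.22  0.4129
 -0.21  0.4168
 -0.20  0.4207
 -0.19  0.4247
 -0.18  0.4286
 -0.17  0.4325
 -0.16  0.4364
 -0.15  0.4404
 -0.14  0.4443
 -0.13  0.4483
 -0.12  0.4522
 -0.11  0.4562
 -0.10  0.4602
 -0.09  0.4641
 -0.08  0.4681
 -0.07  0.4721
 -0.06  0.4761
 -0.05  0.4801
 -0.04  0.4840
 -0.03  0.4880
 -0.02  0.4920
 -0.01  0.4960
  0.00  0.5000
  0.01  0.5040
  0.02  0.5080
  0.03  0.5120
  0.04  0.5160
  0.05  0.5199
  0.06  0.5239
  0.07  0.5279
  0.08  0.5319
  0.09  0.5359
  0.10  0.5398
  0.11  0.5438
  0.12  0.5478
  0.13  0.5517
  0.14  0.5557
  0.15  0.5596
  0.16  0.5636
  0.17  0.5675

66.36

T = 1.25;  σ√T = 0.4249
d₁ = [ln(430/445) + (0.05 + 0.38²/2)·1.25] / 0.4249 = [-0.0343 + 0.1527] / 0.4249 = 0.2788 ⇒ 0.28
d₂ = d₁ − σ√T = 0.2788 − 0.4249 = -0.1460 ⇒ -0.15
exp(−rT) = exp(−0.05·1.25) = 0.9394
N(−d₂) = N(0.15) = 0.5596;  N(−d₁) = N(-0.28) = 0.3897
P = 445·0.9394·0.5596 − 430·0.3897 = 233.9313 − 167.5710 = 66.3603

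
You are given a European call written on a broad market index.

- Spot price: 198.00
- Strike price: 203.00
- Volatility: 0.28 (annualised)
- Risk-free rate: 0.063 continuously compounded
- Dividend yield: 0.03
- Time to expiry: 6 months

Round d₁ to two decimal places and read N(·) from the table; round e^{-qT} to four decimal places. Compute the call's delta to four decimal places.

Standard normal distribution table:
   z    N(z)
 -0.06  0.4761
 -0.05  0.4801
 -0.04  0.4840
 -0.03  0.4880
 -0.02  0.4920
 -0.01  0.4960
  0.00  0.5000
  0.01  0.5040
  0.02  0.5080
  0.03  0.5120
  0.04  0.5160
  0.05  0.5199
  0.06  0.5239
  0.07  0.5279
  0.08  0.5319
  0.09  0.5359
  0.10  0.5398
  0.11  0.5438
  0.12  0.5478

σ√T = 0.28·√0.5 = 0.1980
d₁ = [ln(198/203) + (0.063 − 0.03 + ½·0.28²)·0.5] / (σ√T) = (-0.0249 + 0.0361) / 0.1980 = 0.0564 ⇒ 0.06
N(d₁) = N(0.06) = 0.5239
Δ_call = e^(−qT)·N(d₁) = 0.9851·0.5239 = 0.5161

0.5161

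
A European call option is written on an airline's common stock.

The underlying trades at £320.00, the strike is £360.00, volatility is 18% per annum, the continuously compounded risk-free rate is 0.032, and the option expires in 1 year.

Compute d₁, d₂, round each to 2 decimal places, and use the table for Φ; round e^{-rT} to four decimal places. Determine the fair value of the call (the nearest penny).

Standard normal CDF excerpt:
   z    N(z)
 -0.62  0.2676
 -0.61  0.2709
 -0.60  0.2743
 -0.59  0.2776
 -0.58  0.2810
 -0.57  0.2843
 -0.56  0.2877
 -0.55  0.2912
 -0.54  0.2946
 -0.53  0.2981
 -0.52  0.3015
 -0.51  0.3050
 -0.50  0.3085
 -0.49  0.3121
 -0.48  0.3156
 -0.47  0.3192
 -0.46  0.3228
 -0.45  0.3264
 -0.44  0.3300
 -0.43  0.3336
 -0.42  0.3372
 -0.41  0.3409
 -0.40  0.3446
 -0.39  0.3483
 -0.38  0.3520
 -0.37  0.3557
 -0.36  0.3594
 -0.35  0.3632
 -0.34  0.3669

£12.33

σ√T = 0.18 × 1.0000 = 0.1800
d₁ = [ln(320/360) + (0.032 + ½·0.18²)·1] / (σ√T) = (-0.1178 + 0.0482) / 0.1800 = -0.3866 → -0.39
d₂ = -0.3866 − 0.1800 = -0.5666 → -0.57
e^(−rT) = e^(−0.032·1) = 0.9685
N(d₁) = N(-0.39) = 0.3483;  N(d₂) = N(-0.57) = 0.2843
C = 320·0.3483 − 360·0.9685·0.2843 = 111.4560 − 99.1240 = 12.3320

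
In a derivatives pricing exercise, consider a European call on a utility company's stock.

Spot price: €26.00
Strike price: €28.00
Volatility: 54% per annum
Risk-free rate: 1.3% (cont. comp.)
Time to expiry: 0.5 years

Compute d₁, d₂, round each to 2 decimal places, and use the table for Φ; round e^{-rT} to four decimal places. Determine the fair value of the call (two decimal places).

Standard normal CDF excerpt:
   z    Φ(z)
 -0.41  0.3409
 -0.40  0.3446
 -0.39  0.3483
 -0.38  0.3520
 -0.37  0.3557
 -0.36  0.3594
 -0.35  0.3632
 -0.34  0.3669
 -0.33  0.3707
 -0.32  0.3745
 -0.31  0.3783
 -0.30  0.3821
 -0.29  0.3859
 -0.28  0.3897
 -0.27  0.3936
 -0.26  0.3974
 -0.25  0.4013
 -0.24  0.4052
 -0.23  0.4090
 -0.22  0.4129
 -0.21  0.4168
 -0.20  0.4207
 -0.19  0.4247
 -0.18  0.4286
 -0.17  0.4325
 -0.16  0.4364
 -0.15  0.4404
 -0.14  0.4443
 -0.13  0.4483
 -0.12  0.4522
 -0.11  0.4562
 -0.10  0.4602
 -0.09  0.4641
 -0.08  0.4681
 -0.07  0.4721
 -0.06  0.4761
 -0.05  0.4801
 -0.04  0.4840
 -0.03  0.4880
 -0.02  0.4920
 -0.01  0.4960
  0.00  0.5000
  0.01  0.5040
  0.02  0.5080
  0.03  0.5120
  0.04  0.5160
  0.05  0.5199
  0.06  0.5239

σ√T = 0.54 × 0.7071 = 0.3818
d₁ = [ln(26/28) + (0.013 + 0.54²/2)·0.5] / 0.3818 = [-0.0741 + 0.0794] / 0.3818 = 0.0139 which rounds to 0.01
d₂ = d₁ − σ√T = 0.0139 − 0.3818 = -0.3680 which rounds to -0.37
exp(−rT) = exp(−0.013·0.5) = 0.9935
C = 26·N(0.01) − 28·0.9935·N(-0.37) = 26·0.5040 − 28·0.9935·0.3557 = 13.1040 − 9.8949 = 3.2091

€3.21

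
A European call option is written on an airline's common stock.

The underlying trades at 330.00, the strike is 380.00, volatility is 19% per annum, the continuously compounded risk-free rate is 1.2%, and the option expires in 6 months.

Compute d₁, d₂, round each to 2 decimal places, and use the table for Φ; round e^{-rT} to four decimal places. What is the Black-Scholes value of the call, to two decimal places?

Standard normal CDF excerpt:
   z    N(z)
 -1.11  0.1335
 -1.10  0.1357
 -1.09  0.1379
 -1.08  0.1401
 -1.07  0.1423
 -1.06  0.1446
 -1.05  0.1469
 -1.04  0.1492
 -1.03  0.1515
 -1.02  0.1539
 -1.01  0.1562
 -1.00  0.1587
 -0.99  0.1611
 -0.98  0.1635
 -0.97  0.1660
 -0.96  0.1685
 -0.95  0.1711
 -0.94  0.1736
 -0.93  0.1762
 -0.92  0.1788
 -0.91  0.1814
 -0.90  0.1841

3.54

σ√T = 0.19 × 0.7071 = 0.1344
ln(S/K) + (r + σ²/2)T = ln(330/380) + (0.012 + 0.19²/2)·0.5 = -0.1411 + 0.0150 = -0.1261
d₁ = -0.1261 / 0.1344 = -0.9382 → -0.94
d₂ = d₁ − σ√T = -0.9382 − 0.1344 = -1.0726 → -1.07
exp(−rT) = exp(−0.012·0.5) = 0.9940
C = 330·N(-0.94) − 380·0.9940·N(-1.07) = 330·0.1736 − 380·0.9940·0.1423 = 57.2880 − 53.7496 = 3.5384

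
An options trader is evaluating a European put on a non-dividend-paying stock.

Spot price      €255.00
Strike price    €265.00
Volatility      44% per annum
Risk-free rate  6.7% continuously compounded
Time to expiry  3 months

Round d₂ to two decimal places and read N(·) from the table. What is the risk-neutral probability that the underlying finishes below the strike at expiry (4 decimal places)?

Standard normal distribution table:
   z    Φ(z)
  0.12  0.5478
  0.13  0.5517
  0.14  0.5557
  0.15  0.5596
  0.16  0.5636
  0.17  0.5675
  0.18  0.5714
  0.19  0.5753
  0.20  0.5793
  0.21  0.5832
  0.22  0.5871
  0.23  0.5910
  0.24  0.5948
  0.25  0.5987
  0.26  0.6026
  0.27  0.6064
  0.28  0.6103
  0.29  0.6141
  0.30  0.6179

σ√T = 0.44 × 0.5000 = 0.2200
d₁ = [ln(255/265) + (0.067 + ½·0.44²)·0.25] / (σ√T) = (-0.0385 + 0.0410) / 0.2200 = 0.0113 → 0.01
d₂ = 0.0113 − 0.2200 = -0.2087 → -0.21
Risk-neutral Pr[S_T < K] = N(−d₂) = N(0.21) = 0.5832

0.5832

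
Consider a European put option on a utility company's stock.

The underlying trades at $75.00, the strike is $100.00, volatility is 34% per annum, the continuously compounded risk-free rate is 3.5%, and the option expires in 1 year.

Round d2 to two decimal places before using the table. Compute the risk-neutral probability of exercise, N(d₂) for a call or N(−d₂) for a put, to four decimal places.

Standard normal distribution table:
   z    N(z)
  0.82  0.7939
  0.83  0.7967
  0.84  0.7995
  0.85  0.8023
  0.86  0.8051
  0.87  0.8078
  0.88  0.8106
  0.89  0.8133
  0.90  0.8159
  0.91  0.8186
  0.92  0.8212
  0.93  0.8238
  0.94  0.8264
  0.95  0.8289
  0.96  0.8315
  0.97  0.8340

T = 1;  σ√T = 0.3400
d₁ = [ln(75/100) + (0.035 + 0.34²/2)·1] / 0.3400 = [-0.2877 + 0.0928] / 0.3400 = -0.5732 ≈ -0.57
d₂ = d₁ − σ√T = -0.5732 − 0.3400 = -0.9132 ≈ -0.91
Pr(exercise) under Q = N(−d₂) = N(0.91) = 0.8186

0.8186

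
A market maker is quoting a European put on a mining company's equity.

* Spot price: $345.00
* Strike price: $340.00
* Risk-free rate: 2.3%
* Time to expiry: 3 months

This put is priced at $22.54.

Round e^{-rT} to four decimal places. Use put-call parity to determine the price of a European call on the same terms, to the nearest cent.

e^(−rT) = e^(−0.023·0.25) = 0.9943
Put-call parity: C − P = S − K·e^(−rT) = 345 − 340·0.9943 = 345 − 338.0620 = 6.9380
C = P + (C − P) = 22.54 + (6.9380) = 29.4780

$29.48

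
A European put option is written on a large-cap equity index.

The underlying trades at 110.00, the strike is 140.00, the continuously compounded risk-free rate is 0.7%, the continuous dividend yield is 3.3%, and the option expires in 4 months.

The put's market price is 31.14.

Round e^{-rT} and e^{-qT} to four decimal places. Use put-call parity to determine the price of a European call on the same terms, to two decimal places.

0.26

e^(−qT) = e^(−0.033·0.3333) = 0.9891;  e^(−rT) = e^(−0.007·0.3333) = 0.9977
Put-call parity: C − P = S·e^(−qT) − K·e^(−rT) = 110·0.9891 − 140·0.9977 = 108.8010 − 139.6780 = -30.8770
C = P + (C − P) = 31.14 + (-30.8770) = 0.2630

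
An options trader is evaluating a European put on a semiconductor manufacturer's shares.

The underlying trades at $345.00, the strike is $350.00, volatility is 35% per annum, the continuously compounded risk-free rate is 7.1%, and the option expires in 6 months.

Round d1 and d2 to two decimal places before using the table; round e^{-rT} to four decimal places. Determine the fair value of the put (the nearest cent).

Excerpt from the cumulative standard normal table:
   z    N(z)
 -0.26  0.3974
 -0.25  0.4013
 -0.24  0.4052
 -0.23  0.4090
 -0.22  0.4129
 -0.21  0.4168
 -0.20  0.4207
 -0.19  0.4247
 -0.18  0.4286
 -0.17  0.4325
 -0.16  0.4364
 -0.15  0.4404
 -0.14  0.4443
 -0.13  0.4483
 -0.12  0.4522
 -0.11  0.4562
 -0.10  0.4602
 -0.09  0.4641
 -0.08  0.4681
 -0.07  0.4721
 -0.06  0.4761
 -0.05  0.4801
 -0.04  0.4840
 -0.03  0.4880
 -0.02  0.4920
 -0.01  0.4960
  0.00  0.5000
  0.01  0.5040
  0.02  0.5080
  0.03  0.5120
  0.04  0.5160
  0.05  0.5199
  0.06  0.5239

$30.50

T = 0.5;  σ√T = 0.2475
ln(S/K) + (r + σ²/2)T = ln(345/350) + (0.071 + 0.35²/2)·0.5 = -0.0144 + 0.0661 = 0.0517
d₁ = 0.0517 / 0.2475 = 0.2090 which rounds to 0.21
d₂ = d₁ − σ√T = 0.2090 − 0.2475 = -0.0384 which rounds to -0.04
exp(−rT) = exp(−0.071·0.5) = 0.9651
N(−d₂) = N(0.04) = 0.5160;  N(−d₁) = N(-0.21) = 0.4168
P = 350·0.9651·0.5160 − 345·0.4168 = 174.2971 − 143.7960 = 30.5011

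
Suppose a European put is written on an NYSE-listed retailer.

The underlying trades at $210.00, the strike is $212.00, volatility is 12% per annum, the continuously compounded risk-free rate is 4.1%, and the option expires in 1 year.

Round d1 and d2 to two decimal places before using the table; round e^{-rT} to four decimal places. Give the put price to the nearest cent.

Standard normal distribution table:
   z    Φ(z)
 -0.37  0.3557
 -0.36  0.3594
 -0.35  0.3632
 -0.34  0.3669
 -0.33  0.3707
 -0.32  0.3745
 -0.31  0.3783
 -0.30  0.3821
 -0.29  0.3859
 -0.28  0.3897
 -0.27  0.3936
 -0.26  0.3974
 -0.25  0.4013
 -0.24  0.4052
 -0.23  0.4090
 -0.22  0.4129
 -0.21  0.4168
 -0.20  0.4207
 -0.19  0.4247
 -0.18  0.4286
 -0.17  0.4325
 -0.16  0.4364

σ√T = 0.12 × 1.0000 = 0.1200
d₁ = [ln(210/212) + (0.041 + ½·0.12²)·1] / (σ√T) = (-0.0095 + 0.0482) / 0.1200 = 0.3227 ≈ 0.32
d₂ = 0.3227 − 0.1200 = 0.2027 ≈ 0.20
e^(−rT) = e^(−0.041·1) = 0.9598
N(−d₂) = N(-0.20) = 0.4207;  N(−d₁) = N(-0.32) = 0.3745
P = 212·0.9598·0.4207 − 210·0.3745 = 85.6030 − 78.6450 = 6.9580

$6.96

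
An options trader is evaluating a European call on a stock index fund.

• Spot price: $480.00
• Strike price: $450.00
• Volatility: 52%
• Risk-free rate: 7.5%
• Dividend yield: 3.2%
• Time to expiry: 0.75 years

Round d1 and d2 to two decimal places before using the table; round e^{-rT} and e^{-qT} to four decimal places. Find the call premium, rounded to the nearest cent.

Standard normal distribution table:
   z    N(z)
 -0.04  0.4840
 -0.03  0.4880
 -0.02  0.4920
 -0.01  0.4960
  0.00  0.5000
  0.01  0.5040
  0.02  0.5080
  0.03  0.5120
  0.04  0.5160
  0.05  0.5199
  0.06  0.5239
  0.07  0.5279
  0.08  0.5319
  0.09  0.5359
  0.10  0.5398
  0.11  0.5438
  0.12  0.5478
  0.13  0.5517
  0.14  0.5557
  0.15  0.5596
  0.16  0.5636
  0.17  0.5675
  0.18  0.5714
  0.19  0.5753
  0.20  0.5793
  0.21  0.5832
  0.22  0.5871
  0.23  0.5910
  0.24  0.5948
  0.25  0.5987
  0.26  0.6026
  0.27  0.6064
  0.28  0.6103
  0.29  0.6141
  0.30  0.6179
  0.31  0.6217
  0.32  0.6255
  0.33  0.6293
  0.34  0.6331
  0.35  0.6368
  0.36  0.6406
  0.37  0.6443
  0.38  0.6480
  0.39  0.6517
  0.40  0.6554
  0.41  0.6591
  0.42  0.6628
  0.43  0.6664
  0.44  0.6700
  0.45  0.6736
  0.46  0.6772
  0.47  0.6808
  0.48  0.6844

$102.99

σ√T = 0.52·√0.75 = 0.4503
d₁ = [ln(480/450) + (0.075 − 0.032 + ½·0.52²)·0.75] / (σ√T) = (0.0645 + 0.1337) / 0.4503 = 0.4401 ⇒ 0.44
d₂ = 0.4401 − 0.4503 = -0.0102 ⇒ -0.01
exp(−qT) = exp(−0.032·0.75) = 0.9763;  exp(−rT) = exp(−0.075·0.75) = 0.9453
N(d₁) = N(0.44) = 0.6700;  N(d₂) = N(-0.01) = 0.4960
C = 480·0.9763·0.6700 − 450·0.9453·0.4960 = 313.9781 − 210.9910 = 102.9871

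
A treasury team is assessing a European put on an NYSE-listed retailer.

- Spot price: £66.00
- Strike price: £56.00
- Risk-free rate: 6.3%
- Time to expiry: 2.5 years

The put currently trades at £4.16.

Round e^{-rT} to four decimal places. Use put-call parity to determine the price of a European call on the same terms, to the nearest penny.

exp(−rT) = exp(−0.063·2.5) = 0.8543
Put-call parity: C − P = S − K·e^(−rT) = 66 − 56·0.8543 = 66 − 47.8408 = 18.1592
C = P + (C − P) = 4.16 + (18.1592) = 22.3192

£22.32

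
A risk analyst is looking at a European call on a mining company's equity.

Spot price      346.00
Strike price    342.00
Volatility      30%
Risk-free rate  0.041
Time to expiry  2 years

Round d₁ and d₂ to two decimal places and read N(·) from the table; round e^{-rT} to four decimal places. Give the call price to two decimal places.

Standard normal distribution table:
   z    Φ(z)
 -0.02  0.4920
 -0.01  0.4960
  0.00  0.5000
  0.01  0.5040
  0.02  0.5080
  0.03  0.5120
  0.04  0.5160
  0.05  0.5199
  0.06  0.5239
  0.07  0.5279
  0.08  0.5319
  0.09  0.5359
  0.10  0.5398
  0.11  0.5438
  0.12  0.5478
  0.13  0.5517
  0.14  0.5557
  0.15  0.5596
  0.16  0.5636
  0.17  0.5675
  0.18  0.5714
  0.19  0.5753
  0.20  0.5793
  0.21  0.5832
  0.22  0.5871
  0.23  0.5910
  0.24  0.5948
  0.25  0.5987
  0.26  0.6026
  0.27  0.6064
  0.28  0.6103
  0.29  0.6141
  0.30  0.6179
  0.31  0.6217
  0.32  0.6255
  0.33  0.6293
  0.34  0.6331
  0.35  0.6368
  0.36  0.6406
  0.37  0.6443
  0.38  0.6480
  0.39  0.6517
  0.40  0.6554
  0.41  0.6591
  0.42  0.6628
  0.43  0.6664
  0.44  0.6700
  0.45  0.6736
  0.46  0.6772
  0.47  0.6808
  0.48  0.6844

71.77

σ√T = 0.3 × 1.4142 = 0.4243
d₁ = [ln(346/342) + (0.041 + ½·0.3²)·2] / (σ√T) = (0.0116 + 0.1720) / 0.4243 = 0.4328 → 0.43
d₂ = 0.4328 − 0.4243 = 0.0086 → 0.01
exp(−rT) = exp(−0.041·2) = 0.9213
C = 346·N(0.43) − 342·0.9213·N(0.01) = 346·0.6664 − 342·0.9213·0.5040 = 230.5744 − 158.8026 = 71.7718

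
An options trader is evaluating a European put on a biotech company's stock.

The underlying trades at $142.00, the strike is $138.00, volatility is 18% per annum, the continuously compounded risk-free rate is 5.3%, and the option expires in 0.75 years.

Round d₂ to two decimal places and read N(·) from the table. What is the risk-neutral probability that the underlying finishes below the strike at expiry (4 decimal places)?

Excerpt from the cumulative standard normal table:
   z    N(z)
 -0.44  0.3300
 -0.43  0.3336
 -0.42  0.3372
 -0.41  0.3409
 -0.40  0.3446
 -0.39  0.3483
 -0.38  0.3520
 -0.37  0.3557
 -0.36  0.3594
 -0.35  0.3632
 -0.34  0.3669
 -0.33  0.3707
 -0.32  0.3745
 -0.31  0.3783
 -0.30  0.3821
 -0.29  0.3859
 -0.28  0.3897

T = 0.75;  σ√T = 0.1559
d₁ = [ln(142/138) + (0.053 + ½·0.18²)·0.75] / (σ√T) = (0.0286 + 0.0519) / 0.1559 = 0.5162 which rounds to 0.52
d₂ = 0.5162 − 0.1559 = 0.3604 which rounds to 0.36
Risk-neutral Pr[S_T < K] = N(−d₂) = N(-0.36) = 0.3594

0.3594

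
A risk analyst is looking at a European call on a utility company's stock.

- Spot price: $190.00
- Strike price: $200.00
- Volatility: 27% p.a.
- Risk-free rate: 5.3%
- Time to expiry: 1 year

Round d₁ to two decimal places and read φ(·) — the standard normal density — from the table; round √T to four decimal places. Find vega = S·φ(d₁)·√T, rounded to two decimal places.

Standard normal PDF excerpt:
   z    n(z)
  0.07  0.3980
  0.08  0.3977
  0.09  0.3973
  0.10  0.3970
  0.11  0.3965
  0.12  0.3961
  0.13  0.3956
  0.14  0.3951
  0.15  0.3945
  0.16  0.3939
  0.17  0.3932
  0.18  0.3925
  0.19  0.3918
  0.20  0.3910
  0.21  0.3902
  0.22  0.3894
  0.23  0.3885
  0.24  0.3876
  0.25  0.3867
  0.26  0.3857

T = 1;  σ√T = 0.2700
d₁ = [ln(190/200) + (0.053 + ½·0.27²)·1] / (σ√T) = (-0.0513 + 0.0895) / 0.2700 = 0.1413 ⇒ 0.14
√T = √1 = 1.0000
φ(d₁) = φ(0.14) = 0.3951
vega = S·φ(d₁)·√T = 190·0.3951·1.0000 = 75.0690

75.07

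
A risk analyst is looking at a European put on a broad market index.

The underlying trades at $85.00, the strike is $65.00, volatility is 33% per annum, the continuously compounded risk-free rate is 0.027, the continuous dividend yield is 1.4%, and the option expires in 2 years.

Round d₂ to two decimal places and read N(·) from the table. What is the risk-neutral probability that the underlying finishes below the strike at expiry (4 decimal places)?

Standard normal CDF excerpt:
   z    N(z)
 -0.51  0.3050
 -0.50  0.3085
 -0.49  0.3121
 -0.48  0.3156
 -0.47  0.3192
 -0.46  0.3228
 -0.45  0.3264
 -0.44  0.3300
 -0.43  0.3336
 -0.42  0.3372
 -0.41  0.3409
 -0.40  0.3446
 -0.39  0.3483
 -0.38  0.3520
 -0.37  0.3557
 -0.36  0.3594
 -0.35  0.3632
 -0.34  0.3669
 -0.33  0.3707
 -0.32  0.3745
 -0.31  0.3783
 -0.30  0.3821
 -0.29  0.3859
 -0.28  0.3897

σ√T = 0.33 × 1.4142 = 0.4667
d₁ = [ln(85/65) + (0.027 − 0.014 + 0.33²/2)·2] / 0.4667 = [0.2683 + 0.1349] / 0.4667 = 0.8639 which rounds to 0.86
d₂ = d₁ − σ√T = 0.8639 − 0.4667 = 0.3972 which rounds to 0.40
Pr(exercise) under Q = N(−d₂) = N(-0.40) = 0.3446

0.3446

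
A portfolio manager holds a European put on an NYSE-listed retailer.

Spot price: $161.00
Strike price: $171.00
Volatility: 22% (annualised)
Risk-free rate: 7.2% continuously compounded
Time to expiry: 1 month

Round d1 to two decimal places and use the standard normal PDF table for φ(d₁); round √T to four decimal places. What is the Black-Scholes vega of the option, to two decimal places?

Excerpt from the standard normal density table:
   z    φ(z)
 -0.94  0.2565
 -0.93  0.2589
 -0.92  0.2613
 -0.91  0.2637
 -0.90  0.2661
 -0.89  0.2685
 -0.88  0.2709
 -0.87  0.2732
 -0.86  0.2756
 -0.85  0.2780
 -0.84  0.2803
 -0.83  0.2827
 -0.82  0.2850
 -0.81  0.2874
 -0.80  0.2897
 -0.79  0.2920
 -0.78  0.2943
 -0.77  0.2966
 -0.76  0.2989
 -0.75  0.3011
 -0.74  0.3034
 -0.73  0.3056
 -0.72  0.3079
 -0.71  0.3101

T = 0.08333;  σ√T = 0.0635
d₁ = [ln(161/171) + (0.072 + 0.22²/2)·0.08333] / 0.0635 = [-0.0603 + 0.0080] / 0.0635 = -0.8226 ≈ -0.82
√T = √0.08333 = 0.2887
φ(d₁) = φ(-0.82) = 0.2850
vega = S·φ(d₁)·√T = 161·0.2850·0.2887 = 13.2470

13.25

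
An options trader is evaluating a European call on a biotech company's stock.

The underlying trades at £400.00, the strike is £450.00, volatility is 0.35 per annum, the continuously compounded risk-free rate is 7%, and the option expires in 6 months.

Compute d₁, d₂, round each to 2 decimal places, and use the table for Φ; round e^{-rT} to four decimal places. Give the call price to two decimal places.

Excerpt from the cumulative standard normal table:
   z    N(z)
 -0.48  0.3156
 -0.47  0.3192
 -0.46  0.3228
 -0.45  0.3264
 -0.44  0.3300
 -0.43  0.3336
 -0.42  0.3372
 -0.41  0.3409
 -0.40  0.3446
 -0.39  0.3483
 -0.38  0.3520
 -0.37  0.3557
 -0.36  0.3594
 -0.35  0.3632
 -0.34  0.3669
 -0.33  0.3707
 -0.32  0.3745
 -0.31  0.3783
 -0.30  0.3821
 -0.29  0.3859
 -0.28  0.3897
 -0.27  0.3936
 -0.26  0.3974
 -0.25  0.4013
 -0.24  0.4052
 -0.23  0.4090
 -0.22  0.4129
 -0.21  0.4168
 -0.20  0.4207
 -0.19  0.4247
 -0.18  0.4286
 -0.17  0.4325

σ√T = 0.35·√0.5 = 0.2475
ln(S/K) + (r + σ²/2)T = ln(400/450) + (0.07 + 0.35²/2)·0.5 = -0.1178 + 0.0656 = -0.0522
d₁ = -0.0522 / 0.2475 = -0.2108 ⇒ -0.21
d₂ = d₁ − σ√T = -0.2108 − 0.2475 = -0.4582 ⇒ -0.46
e^(−rT) = e^(−0.07·0.5) = 0.9656
N(d₁) = N(-0.21) = 0.4168;  N(d₂) = N(-0.46) = 0.3228
C = 400·0.4168 − 450·0.9656·0.3228 = 166.7200 − 140.2631 = 26.4569

£26.46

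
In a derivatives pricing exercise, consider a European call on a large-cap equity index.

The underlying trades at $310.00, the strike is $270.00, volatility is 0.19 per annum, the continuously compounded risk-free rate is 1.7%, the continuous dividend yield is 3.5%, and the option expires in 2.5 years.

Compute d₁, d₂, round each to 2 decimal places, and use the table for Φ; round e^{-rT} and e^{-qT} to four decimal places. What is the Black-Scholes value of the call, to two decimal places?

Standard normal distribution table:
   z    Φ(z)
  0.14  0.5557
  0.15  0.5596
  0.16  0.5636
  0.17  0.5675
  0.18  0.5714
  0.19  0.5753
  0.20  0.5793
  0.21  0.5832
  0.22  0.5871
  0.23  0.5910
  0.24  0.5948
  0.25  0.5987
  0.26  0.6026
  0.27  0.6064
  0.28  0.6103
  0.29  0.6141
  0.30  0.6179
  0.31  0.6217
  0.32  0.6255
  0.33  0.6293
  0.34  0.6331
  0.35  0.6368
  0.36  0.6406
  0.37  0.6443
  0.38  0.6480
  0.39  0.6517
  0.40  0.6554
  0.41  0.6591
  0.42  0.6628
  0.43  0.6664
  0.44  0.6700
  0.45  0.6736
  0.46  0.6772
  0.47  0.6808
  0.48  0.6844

$46.50

σ√T = 0.19·√2.5 = 0.3004
d₁ = [ln(310/270) + (0.017 − 0.035 + ½·0.19²)·2.5] / (σ√T) = (0.1382 + 0.0001) / 0.3004 = 0.4603 ≈ 0.46
d₂ = 0.4603 − 0.3004 = 0.1599 ≈ 0.16
exp(−qT) = exp(−0.035·2.5) = 0.9162;  exp(−rT) = exp(−0.017·2.5) = 0.9584
N(d₁) = N(0.46) = 0.6772;  N(d₂) = N(0.16) = 0.5636
C = 310·0.9162·0.6772 − 270·0.9584·0.5636 = 192.3397 − 145.8416 = 46.4981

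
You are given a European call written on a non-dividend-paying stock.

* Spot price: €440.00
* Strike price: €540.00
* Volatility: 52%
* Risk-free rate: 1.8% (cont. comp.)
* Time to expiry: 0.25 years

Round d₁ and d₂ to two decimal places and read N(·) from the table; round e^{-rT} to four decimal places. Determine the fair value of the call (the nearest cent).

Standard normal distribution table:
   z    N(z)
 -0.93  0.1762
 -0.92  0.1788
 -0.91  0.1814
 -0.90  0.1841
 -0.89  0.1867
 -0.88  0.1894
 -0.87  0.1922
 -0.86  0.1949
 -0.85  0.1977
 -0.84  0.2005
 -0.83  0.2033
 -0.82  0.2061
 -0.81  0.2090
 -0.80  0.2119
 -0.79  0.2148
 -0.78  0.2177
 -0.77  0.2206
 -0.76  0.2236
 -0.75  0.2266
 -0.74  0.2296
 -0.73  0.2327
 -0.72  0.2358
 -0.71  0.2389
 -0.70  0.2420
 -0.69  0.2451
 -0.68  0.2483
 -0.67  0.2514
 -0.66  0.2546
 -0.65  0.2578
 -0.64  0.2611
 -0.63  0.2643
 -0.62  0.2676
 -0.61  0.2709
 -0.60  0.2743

€15.92

σ√T = 0.52·√0.25 = 0.2600
d₁ = [ln(440/540) + (0.018 + 0.52²/2)·0.25] / 0.2600 = [-0.2048 + 0.0383] / 0.2600 = -0.6404 ⇒ -0.64
d₂ = d₁ − σ√T = -0.6404 − 0.2600 = -0.9004 ⇒ -0.90
exp(−rT) = exp(−0.018·0.25) = 0.9955
N(d₁) = N(-0.64) = 0.2611;  N(d₂) = N(-0.90) = 0.1841
C = 440·0.2611 − 540·0.9955·0.1841 = 114.8840 − 98.9666 = 15.9174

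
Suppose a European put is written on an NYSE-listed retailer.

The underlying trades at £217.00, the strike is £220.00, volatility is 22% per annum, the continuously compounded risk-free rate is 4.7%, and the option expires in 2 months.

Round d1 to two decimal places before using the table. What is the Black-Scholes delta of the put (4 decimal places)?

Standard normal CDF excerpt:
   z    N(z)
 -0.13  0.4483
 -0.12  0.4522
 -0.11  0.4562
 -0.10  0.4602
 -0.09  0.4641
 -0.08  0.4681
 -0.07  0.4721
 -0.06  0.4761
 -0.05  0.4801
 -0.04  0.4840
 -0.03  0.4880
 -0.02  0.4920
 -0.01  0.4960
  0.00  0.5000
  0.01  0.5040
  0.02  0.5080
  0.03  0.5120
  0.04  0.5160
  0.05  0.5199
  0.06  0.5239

-0.5080

σ√T = 0.22·√0.1667 = 0.0898
d₁ = [ln(217/220) + (0.047 + ½·0.22²)·0.1667] / (σ√T) = (-0.0137 + 0.0119) / 0.0898 = -0.0207 ⇒ -0.02
N(d₁) = N(-0.02) = 0.4920
Δ_put = N(d₁) − 1 = 0.4920 − 1 = -0.5080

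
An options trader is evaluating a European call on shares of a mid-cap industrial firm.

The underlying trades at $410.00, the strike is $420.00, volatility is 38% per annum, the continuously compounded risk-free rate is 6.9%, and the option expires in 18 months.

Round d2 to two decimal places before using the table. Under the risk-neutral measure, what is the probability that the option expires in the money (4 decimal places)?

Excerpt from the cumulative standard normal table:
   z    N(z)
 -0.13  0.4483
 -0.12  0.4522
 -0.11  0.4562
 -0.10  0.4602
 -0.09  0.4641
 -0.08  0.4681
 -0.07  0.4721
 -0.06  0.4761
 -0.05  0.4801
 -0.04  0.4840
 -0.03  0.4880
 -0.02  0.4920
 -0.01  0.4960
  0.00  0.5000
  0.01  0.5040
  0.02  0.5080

σ√T = 0.38 × 1.2247 = 0.4654
d₁ = [ln(410/420) + (0.069 + 0.38²/2)·1.5] / 0.4654 = [-0.0241 + 0.2118] / 0.4654 = 0.4033 → 0.40
d₂ = d₁ − σ√T = 0.4033 − 0.4654 = -0.0621 → -0.06
Risk-neutral Pr[S_T > K] = N(d₂) = N(-0.06) = 0.4761

0.4761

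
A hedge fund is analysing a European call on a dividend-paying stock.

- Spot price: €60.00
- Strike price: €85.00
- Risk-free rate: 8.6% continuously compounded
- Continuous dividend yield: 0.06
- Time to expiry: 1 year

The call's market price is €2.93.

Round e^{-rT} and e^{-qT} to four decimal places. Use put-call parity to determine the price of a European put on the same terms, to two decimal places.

€24.42

e^(−qT) = e^(−0.06·1) = 0.9418;  e^(−rT) = e^(−0.086·1) = 0.9176
Put-call parity: C − P = S·e^(−qT) − K·e^(−rT) = 60·0.9418 − 85·0.9176 = 56.5080 − 77.9960 = -21.4880
P = C − (C − P) = 2.93 − (-21.4880) = 24.4180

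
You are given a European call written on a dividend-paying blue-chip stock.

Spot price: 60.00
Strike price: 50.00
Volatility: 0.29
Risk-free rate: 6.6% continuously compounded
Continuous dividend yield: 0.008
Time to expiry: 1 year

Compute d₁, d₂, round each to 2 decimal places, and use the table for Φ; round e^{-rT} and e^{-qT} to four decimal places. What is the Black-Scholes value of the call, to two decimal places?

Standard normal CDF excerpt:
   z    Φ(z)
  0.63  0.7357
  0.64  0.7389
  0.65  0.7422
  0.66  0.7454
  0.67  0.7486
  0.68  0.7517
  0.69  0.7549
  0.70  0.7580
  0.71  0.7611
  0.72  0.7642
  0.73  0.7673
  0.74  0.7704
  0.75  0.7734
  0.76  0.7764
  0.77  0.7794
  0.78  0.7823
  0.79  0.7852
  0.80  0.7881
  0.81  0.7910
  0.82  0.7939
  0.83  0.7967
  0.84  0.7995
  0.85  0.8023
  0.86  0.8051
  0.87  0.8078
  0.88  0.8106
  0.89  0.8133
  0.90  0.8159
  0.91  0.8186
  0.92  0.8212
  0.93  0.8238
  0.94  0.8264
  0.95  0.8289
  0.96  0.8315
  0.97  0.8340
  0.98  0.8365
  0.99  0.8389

σ√T = 0.29 × 1.0000 = 0.2900
d₁ = [ln(60/50) + (0.066 − 0.008 + 0.29²/2)·1] / 0.2900 = [0.1823 + 0.1001] / 0.2900 = 0.9737 → 0.97
d₂ = d₁ − σ√T = 0.9737 − 0.2900 = 0.6837 → 0.68
e^(−qT) = e^(−0.008·1) = 0.9920;  e^(−rT) = e^(−0.066·1) = 0.9361
N(d₁) = N(0.97) = 0.8340;  N(d₂) = N(0.68) = 0.7517
C = 60·0.9920·0.8340 − 50·0.9361·0.7517 = 49.6397 − 35.1833 = 14.4564

14.46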